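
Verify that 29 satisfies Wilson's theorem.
(28)! mod 29 = 28. Since this equals -1 (mod 29), Wilson confirms 29 is prime.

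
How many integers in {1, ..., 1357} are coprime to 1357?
1276

Prime factorization: 1357 = 23 × 59
Using the formula φ(n) = n × Π(1 - 1/p) for each prime factor p:
φ(1357) = 1357 × (1 - 1/23) × (1 - 1/59)
φ(1357) = 1276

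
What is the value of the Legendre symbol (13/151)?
(13/151) = 13^{75} mod 151 = -1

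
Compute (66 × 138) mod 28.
8

(66 × 138) = 9108
9108 mod 28 = 8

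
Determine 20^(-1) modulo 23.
20^(-1) ≡ 15 (mod 23). Verification: 20 × 15 = 300 ≡ 1 (mod 23)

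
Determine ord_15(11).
Powers of 11 mod 15: 11^1≡11, 11^2≡1. Order = 2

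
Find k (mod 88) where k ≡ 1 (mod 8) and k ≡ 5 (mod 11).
M = 8 × 11 = 88. M₁ = 11, y₁ ≡ 3 (mod 8). M₂ = 8, y₂ ≡ 7 (mod 11). k = 1×11×3 + 5×8×7 ≡ 49 (mod 88)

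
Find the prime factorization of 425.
5^2 × 17

Divide by primes starting from smallest:
425 ÷ 5 = 85
85 ÷ 5 = 17
17 ÷ 17 = 1

425 = 5^2 × 17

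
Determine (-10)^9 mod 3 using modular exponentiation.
(-10) ≡ 2 (mod 3). 9 = 8 + 1 (binary 1001). Repeated squaring mod 3: 2^1 ≡ 2; 2^2 ≡ 2² = 4 ≡ 1; 2^4 ≡ 1² = 1 ≡ 1; 2^8 ≡ 1² = 1 ≡ 1. Multiply: (-10)^9 ≡ 2^8 × 2^1 ≡ 1 × 2 (mod 3): 1 × 2 = 2 ≡ 2. So (-10)^9 ≡ 2 (mod 3).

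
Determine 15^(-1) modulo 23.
15^(-1) ≡ 20 (mod 23). Verification: 15 × 20 = 300 ≡ 1 (mod 23)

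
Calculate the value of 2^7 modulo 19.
7 = 4 + 2 + 1 (binary 111). Repeated squaring mod 19: 2^1 ≡ 2; 2^2 ≡ 2² = 4 ≡ 4; 2^4 ≡ 4² = 16 ≡ 16. Multiply: 2^7 = 2^4 × 2^2 × 2^1 ≡ 16 × 4 × 2 (mod 19): 16 × 4 = 64 ≡ 7; 7 × 2 = 14 ≡ 14. So 2^7 ≡ 14 (mod 19).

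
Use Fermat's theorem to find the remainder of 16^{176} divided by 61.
25

By Fermat's Little Theorem, a^(p-1) ≡ 1 (mod p) for prime p and gcd(a, p) = 1
Here p = 61, so 16^60 ≡ 1 (mod 61)
We can reduce the exponent: 176 mod 60 = 56
So 16^176 ≡ 16^56 (mod 61)
Computing: 16^56 mod 61 = 25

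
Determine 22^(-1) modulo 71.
22^(-1) ≡ 42 (mod 71). Verification: 22 × 42 = 924 ≡ 1 (mod 71)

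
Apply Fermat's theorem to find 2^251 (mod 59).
By Fermat: 2^{58} ≡ 1 (mod 59). 251 = 4×58 + 19. So 2^{251} ≡ 2^{19} ≡ 14 (mod 59)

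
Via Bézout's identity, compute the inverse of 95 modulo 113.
Extended GCD: 95(-44) + 113(37) = 1. So 95^(-1) ≡ 69 ≡ 69 (mod 113). Verify: 95 × 69 = 6555 ≡ 1 (mod 113)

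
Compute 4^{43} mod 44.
20

Using successive squaring:
Binary expansion of 43: 101011
Powers of 4 mod 44 (each is the square of the previous):
  4^1 ≡ 4 (mod 44)
  4^2 ≡ 4² = 16 ≡ 16 (mod 44)
  4^4 ≡ 16² = 256 ≡ 36 (mod 44)
  4^8 ≡ 36² = 1296 ≡ 20 (mod 44)
  4^16 ≡ 20² = 400 ≡ 4 (mod 44)
  4^32 ≡ 4² = 16 ≡ 16 (mod 44)
43 = 32 + 8 + 2 + 1, so 4^43 = 4^32 × 4^8 × 4^2 × 4^1 ≡ 16 × 20 × 16 × 4 (mod 44)
Multiplying step by step:
  16 × 20 = 320 ≡ 12 (mod 44)
  12 × 16 = 192 ≡ 16 (mod 44)
  16 × 4 = 64 ≡ 20 (mod 44)
Result: 4^43 ≡ 20 (mod 44)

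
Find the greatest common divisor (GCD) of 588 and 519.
3

Using the Euclidean algorithm:
588 = 1 × 519 + 69
519 = 7 × 69 + 36
69 = 1 × 36 + 33
36 = 1 × 33 + 3
33 = 11 × 3 + 0

GCD(588, 519) = 3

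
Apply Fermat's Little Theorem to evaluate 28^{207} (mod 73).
22

By Fermat's Little Theorem, a^(p-1) ≡ 1 (mod p) for prime p and gcd(a, p) = 1
Here p = 73, so 28^72 ≡ 1 (mod 73)
We can reduce the exponent: 207 mod 72 = 63
So 28^207 ≡ 28^63 (mod 73)
Computing: 28^63 mod 73 = 22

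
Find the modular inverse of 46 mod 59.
46^(-1) ≡ 9 (mod 59). Verification: 46 × 9 = 414 ≡ 1 (mod 59)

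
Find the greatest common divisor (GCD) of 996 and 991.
1

Using the Euclidean algorithm:
996 = 1 × 991 + 5
991 = 198 × 5 + 1
5 = 5 × 1 + 0

GCD(996, 991) = 1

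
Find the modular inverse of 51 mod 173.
51^(-1) ≡ 95 (mod 173). Verification: 51 × 95 = 4845 ≡ 1 (mod 173)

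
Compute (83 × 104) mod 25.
7

(83 × 104) = 8632
8632 mod 25 = 7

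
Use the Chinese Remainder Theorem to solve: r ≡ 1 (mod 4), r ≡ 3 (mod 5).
M = 4 × 5 = 20. M₁ = 5, y₁ ≡ 1 (mod 4). M₂ = 4, y₂ ≡ 4 (mod 5). r = 1×5×1 + 3×4×4 ≡ 13 (mod 20)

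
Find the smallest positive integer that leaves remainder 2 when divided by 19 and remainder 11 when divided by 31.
M = 19 × 31 = 589. M₁ = 31, y₁ ≡ 8 (mod 19). M₂ = 19, y₂ ≡ 18 (mod 31). r = 2×31×8 + 11×19×18 ≡ 135 (mod 589). The smallest positive such number is 135.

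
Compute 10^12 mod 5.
Using repeated squaring. 10 ≡ 0 (mod 5). 12 = 8 + 4 (binary 1100). Repeated squaring mod 5: 0^1 ≡ 0; 0^2 ≡ 0² = 0 ≡ 0; 0^4 ≡ 0² = 0 ≡ 0; 0^8 ≡ 0² = 0 ≡ 0. Multiply: 10^12 ≡ 0^8 × 0^4 ≡ 0 × 0 (mod 5): 0 × 0 = 0 ≡ 0. So 10^12 ≡ 0 (mod 5).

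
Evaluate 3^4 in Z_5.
4 = 4 (binary 100). Repeated squaring mod 5: 3^1 ≡ 3; 3^2 ≡ 3² = 9 ≡ 4; 3^4 ≡ 4² = 16 ≡ 1. So 3^4 ≡ 1 (mod 5).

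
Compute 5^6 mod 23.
6 = 4 + 2 (binary 110). Repeated squaring mod 23: 5^1 ≡ 5; 5^2 ≡ 5² = 25 ≡ 2; 5^4 ≡ 2² = 4 ≡ 4. Multiply: 5^6 = 5^4 × 5^2 ≡ 4 × 2 (mod 23): 4 × 2 = 8 ≡ 8. So 5^6 ≡ 8 (mod 23).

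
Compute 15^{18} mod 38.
1

Using successive squaring:
Binary expansion of 18: 10010
Powers of 15 mod 38 (each is the square of the previous):
  15^1 ≡ 15 (mod 38)
  15^2 ≡ 15² = 225 ≡ 35 (mod 38)
  15^4 ≡ 35² = 1225 ≡ 9 (mod 38)
  15^8 ≡ 9² = 81 ≡ 5 (mod 38)
  15^16 ≡ 5² = 25 ≡ 25 (mod 38)
18 = 16 + 2, so 15^18 = 15^16 × 15^2 ≡ 25 × 35 (mod 38)
Multiplying step by step:
  25 × 35 = 875 ≡ 1 (mod 38)
Result: 15^18 ≡ 1 (mod 38)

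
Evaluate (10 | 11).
(10/11) = 10^{5} mod 11 = -1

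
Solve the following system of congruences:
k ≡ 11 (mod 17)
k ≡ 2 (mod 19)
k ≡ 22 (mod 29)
7678

Using the Chinese Remainder Theorem:
M = product of moduli = 9367
For equation 1: M_1 = 551, 551 ≡ 7 (mod 17), inverse of 551 mod 17 is 5 (check: 7 × 5 = 35 ≡ 1 (mod 17))
For equation 2: M_2 = 493, 493 ≡ 18 (mod 19), inverse of 493 mod 19 is 18 (check: 18 × 18 = 324 ≡ 1 (mod 19))
For equation 3: M_3 = 323, 323 ≡ 4 (mod 29), inverse of 323 mod 29 is 22 (check: 4 × 22 = 88 ≡ 1 (mod 29))
Combine: k ≡ Σ r_i×M_i×(M_i⁻¹ mod m_i) = 11×551×5 + 2×493×18 + 22×323×22 = 30305 + 17748 + 156332 = 204385
204385 mod 9367 = 7678
k ≡ 7678 (mod 9367)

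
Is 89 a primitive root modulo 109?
No

To verify, check if 89^(108/q) ≢ 1 (mod 109) for each prime divisor q of 108
Divisors of 108 = 108: [1, 2, 3, 4, 6, 9, 12, 18, 27, 36, 54, 108]
  89^(108/2) = 89^54 ≡ 1 (mod 109)
  89^(108/3) = 89^36 ≡ 63 (mod 109)
Conclusion: 89 is not a primitive root modulo 109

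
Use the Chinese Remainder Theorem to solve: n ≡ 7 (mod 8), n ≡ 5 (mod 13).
M = 8 × 13 = 104. M₁ = 13, y₁ ≡ 5 (mod 8). M₂ = 8, y₂ ≡ 5 (mod 13). n = 7×13×5 + 5×8×5 ≡ 31 (mod 104)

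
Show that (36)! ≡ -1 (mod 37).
(36)! mod 37 = 36. Since this equals -1 (mod 37), Wilson confirms 37 is prime.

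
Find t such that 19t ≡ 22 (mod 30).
28

Since gcd(19, 30) = 1 divides 22, a solution exists.
Multiply both sides by the inverse of 19 mod 30:
  19^(-1) mod 30 = 19
  x ≡ 19 × 22 ≡ 418 ≡ 28 (mod 30)
Verification: 19 × 28 = 532 = 17 × 30 + 22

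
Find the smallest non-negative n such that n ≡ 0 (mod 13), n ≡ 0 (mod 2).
0

Using the Chinese Remainder Theorem:
M = product of moduli = 26
For equation 1: M_1 = 2, 2 ≡ 2 (mod 13), inverse of 2 mod 13 is 7 (check: 2 × 7 = 14 ≡ 1 (mod 13))
For equation 2: M_2 = 13, 13 ≡ 1 (mod 2), inverse of 13 mod 2 is 1 (check: 1 × 1 = 1 ≡ 1 (mod 2))
Combine: n ≡ Σ r_i×M_i×(M_i⁻¹ mod m_i) = 0×2×7 + 0×13×1 = 0 + 0 = 0
0 mod 26 = 0
n ≡ 0 (mod 26)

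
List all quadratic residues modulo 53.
QRs mod 53: {1, 4, 6, 7, 9, 10, 11, 13, 15, 16, 17, 24, 25, 28, 29, 36, 37, 38, 40, 42, 43, 44, 46, 47, 49, 52}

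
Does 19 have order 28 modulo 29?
p - 1 = 28 has prime divisors 2, 7. Check 19^(28/q) mod 29 for each: 19^(28/2) = 19^14 ≡ 28, 19^(28/7) = 19^4 ≡ 24 (mod 29). None of these is 1, so 19 has order 28 = φ(29), so it is a primitive root mod 29.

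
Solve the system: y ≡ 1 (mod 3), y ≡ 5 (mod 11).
M = 3 × 11 = 33. M₁ = 11, y₁ ≡ 2 (mod 3). M₂ = 3, y₂ ≡ 4 (mod 11). y = 1×11×2 + 5×3×4 ≡ 16 (mod 33)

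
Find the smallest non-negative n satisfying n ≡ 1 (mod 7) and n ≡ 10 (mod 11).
M = 7 × 11 = 77. M₁ = 11, y₁ ≡ 2 (mod 7). M₂ = 7, y₂ ≡ 8 (mod 11). n = 1×11×2 + 10×7×8 ≡ 43 (mod 77)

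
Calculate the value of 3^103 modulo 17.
Using Fermat: 3^{16} ≡ 1 (mod 17). 103 ≡ 7 (mod 16). So 3^{103} ≡ 3^{7} ≡ 11 (mod 17)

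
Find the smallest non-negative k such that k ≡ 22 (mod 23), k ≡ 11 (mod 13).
206

Using the Chinese Remainder Theorem:
M = product of moduli = 299
For equation 1: M_1 = 13, 13 ≡ 13 (mod 23), inverse of 13 mod 23 is 16 (check: 13 × 16 = 208 ≡ 1 (mod 23))
For equation 2: M_2 = 23, 23 ≡ 10 (mod 13), inverse of 23 mod 13 is 4 (check: 10 × 4 = 40 ≡ 1 (mod 13))
Combine: k ≡ Σ r_i×M_i×(M_i⁻¹ mod m_i) = 22×13×16 + 11×23×4 = 4576 + 1012 = 5588
5588 mod 299 = 206
k ≡ 206 (mod 299)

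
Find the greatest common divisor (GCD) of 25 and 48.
1

Using the Euclidean algorithm:
25 = 0 × 48 + 25
48 = 1 × 25 + 23
25 = 1 × 23 + 2
23 = 11 × 2 + 1
2 = 2 × 1 + 0

GCD(25, 48) = 1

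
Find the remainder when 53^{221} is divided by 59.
By Fermat: 53^{58} ≡ 1 (mod 59). 221 = 3×58 + 47. So 53^{221} ≡ 53^{47} ≡ 45 (mod 59)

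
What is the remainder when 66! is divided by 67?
By Wilson's theorem, (66)! ≡ -1 ≡ 66 (mod 67)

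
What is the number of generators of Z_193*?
Number of primitive roots mod 193 = φ(192) = 64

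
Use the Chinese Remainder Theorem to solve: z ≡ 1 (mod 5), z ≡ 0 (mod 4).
M = 5 × 4 = 20. M₁ = 4, y₁ ≡ 4 (mod 5). M₂ = 5, y₂ ≡ 1 (mod 4). z = 1×4×4 + 0×5×1 ≡ 16 (mod 20)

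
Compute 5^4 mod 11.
4 = 4 (binary 100). Repeated squaring mod 11: 5^1 ≡ 5; 5^2 ≡ 5² = 25 ≡ 3; 5^4 ≡ 3² = 9 ≡ 9. So 5^4 ≡ 9 (mod 11).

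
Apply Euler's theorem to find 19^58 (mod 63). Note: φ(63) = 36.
By Euler: 19^{36} ≡ 1 (mod 63) since gcd(19, 63) = 1. 58 = 1×36 + 22. So 19^{58} ≡ 19^{22} ≡ 37 (mod 63)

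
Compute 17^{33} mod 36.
17

Using successive squaring:
Binary expansion of 33: 100001
Powers of 17 mod 36 (each is the square of the previous):
  17^1 ≡ 17 (mod 36)
  17^2 ≡ 17² = 289 ≡ 1 (mod 36)
  17^4 ≡ 1² = 1 ≡ 1 (mod 36)
  17^8 ≡ 1² = 1 ≡ 1 (mod 36)
  17^16 ≡ 1² = 1 ≡ 1 (mod 36)
  17^32 ≡ 1² = 1 ≡ 1 (mod 36)
33 = 32 + 1, so 17^33 = 17^32 × 17^1 ≡ 1 × 17 (mod 36)
Multiplying step by step:
  1 × 17 = 17 ≡ 17 (mod 36)
Result: 17^33 ≡ 17 (mod 36)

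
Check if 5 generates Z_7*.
p - 1 = 6 has prime divisors 2, 3. Check 5^(6/q) mod 7 for each: 5^(6/2) = 5^3 ≡ 6, 5^(6/3) = 5^2 ≡ 4 (mod 7). None of these is 1, so 5 has order 6 = φ(7), so it is a primitive root mod 7.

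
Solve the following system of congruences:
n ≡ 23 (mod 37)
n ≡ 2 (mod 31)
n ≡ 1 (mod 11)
7349

Using the Chinese Remainder Theorem:
M = product of moduli = 12617
For equation 1: M_1 = 341, 341 ≡ 8 (mod 37), inverse of 341 mod 37 is 14 (check: 8 × 14 = 112 ≡ 1 (mod 37))
For equation 2: M_2 = 407, 407 ≡ 4 (mod 31), inverse of 407 mod 31 is 8 (check: 4 × 8 = 32 ≡ 1 (mod 31))
For equation 3: M_3 = 1147, 1147 ≡ 3 (mod 11), inverse of 1147 mod 11 is 4 (check: 3 × 4 = 12 ≡ 1 (mod 11))
Combine: n ≡ Σ r_i×M_i×(M_i⁻¹ mod m_i) = 23×341×14 + 2×407×8 + 1×1147×4 = 109802 + 6512 + 4588 = 120902
120902 mod 12617 = 7349
n ≡ 7349 (mod 12617)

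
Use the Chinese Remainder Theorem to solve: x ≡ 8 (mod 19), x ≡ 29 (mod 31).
122

Using the Chinese Remainder Theorem:
M = product of moduli = 589
For equation 1: M_1 = 31, 31 ≡ 12 (mod 19), inverse of 31 mod 19 is 8 (check: 12 × 8 = 96 ≡ 1 (mod 19))
For equation 2: M_2 = 19, 19 ≡ 19 (mod 31), inverse of 19 mod 31 is 18 (check: 19 × 18 = 342 ≡ 1 (mod 31))
Combine: x ≡ Σ r_i×M_i×(M_i⁻¹ mod m_i) = 8×31×8 + 29×19×18 = 1984 + 9918 = 11902
11902 mod 589 = 122
x ≡ 122 (mod 589)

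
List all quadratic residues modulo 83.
QRs mod 83: {1, 3, 4, 7, 9, 10, 11, 12, 16, 17, 21, 23, 25, 26, 27, 28, 29, 30, 31, 33, 36, 37, 38, 40, 41, 44, 48, 49, 51, 59, 61, 63, 64, 65, 68, 69, 70, 75, 77, 78, 81}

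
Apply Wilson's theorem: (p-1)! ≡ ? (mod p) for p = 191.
By Wilson's theorem, (190)! ≡ -1 ≡ 190 (mod 191)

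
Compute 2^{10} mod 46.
12

Using successive squaring:
Binary expansion of 10: 1010
Powers of 2 mod 46 (each is the square of the previous):
  2^1 ≡ 2 (mod 46)
  2^2 ≡ 2² = 4 ≡ 4 (mod 46)
  2^4 ≡ 4² = 16 ≡ 16 (mod 46)
  2^8 ≡ 16² = 256 ≡ 26 (mod 46)
10 = 8 + 2, so 2^10 = 2^8 × 2^2 ≡ 26 × 4 (mod 46)
Multiplying step by step:
  26 × 4 = 104 ≡ 12 (mod 46)
Result: 2^10 ≡ 12 (mod 46)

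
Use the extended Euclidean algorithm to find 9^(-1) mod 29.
Extended GCD: 9(13) + 29(-4) = 1. So 9^(-1) ≡ 13 ≡ 13 (mod 29). Verify: 9 × 13 = 117 ≡ 1 (mod 29)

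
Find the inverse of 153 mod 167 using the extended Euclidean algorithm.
Extended GCD: 153(-12) + 167(11) = 1. So 153^(-1) ≡ 155 ≡ 155 (mod 167). Verify: 153 × 155 = 23715 ≡ 1 (mod 167)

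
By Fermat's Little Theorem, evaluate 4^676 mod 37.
By Fermat: 4^{36} ≡ 1 (mod 37). 676 ≡ 28 (mod 36). So 4^{676} ≡ 4^{28} ≡ 33 (mod 37)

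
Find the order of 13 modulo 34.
Powers of 13 mod 34: 13^1≡13, 13^2≡33, 13^3≡21, 13^4≡1. Order = 4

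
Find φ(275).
200

Prime factorization: 275 = 5^2 × 11
Using the formula φ(n) = n × Π(1 - 1/p) for each prime factor p:
φ(275) = 275 × (1 - 1/5) × (1 - 1/11)
φ(275) = 200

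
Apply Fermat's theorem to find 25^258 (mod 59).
By Fermat: 25^{58} ≡ 1 (mod 59). 258 = 4×58 + 26. So 25^{258} ≡ 25^{26} ≡ 53 (mod 59)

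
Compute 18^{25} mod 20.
8

Using successive squaring:
Binary expansion of 25: 11001
Powers of 18 mod 20 (each is the square of the previous):
  18^1 ≡ 18 (mod 20)
  18^2 ≡ 18² = 324 ≡ 4 (mod 20)
  18^4 ≡ 4² = 16 ≡ 16 (mod 20)
  18^8 ≡ 16² = 256 ≡ 16 (mod 20)
  18^16 ≡ 16² = 256 ≡ 16 (mod 20)
25 = 16 + 8 + 1, so 18^25 = 18^16 × 18^8 × 18^1 ≡ 16 × 16 × 18 (mod 20)
Multiplying step by step:
  16 × 16 = 256 ≡ 16 (mod 20)
  16 × 18 = 288 ≡ 8 (mod 20)
Result: 18^25 ≡ 8 (mod 20)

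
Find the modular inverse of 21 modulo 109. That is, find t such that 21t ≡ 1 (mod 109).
26

Using Extended Euclidean Algorithm:
gcd(21, 109) = 1
Bezout coefficients: 21 × 26 + 109 × -5 = 1
So 21 × 26 ≡ 1 (mod 109)
The inverse is 26 mod 109 = 26
Verification: 21 × 26 = 546 = 5 × 109 + 1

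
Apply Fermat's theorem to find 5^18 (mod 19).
By Fermat's Little Theorem, 5^{18} ≡ 1 (mod 19) since 19 is prime and gcd(5, 19) = 1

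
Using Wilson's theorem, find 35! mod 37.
(36)! = (35)! × (36) ≡ -1 (mod 37). So (35)! ≡ -1 × (36)^(-1) ≡ (-1)×(-1) = 1 (mod 37)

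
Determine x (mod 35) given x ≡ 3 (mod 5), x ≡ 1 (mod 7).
8

Using the Chinese Remainder Theorem:
M = product of moduli = 35
For equation 1: M_1 = 7, 7 ≡ 2 (mod 5), inverse of 7 mod 5 is 3 (check: 2 × 3 = 6 ≡ 1 (mod 5))
For equation 2: M_2 = 5, 5 ≡ 5 (mod 7), inverse of 5 mod 7 is 3 (check: 5 × 3 = 15 ≡ 1 (mod 7))
Combine: x ≡ Σ r_i×M_i×(M_i⁻¹ mod m_i) = 3×7×3 + 1×5×3 = 63 + 15 = 78
78 mod 35 = 8
x ≡ 8 (mod 35)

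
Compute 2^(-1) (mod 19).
10

Using Extended Euclidean Algorithm:
gcd(2, 19) = 1
Bezout coefficients: 2 × -9 + 19 × 1 = 1
So 2 × -9 ≡ 1 (mod 19)
The inverse is -9 mod 19 = 10
Verification: 2 × 10 = 20 = 1 × 19 + 1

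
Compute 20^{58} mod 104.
56

Using successive squaring:
Binary expansion of 58: 111010
Powers of 20 mod 104 (each is the square of the previous):
  20^1 ≡ 20 (mod 104)
  20^2 ≡ 20² = 400 ≡ 88 (mod 104)
  20^4 ≡ 88² = 7744 ≡ 48 (mod 104)
  20^8 ≡ 48² = 2304 ≡ 16 (mod 104)
  20^16 ≡ 16² = 256 ≡ 48 (mod 104)
  20^32 ≡ 48² = 2304 ≡ 16 (mod 104)
58 = 32 + 16 + 8 + 2, so 20^58 = 20^32 × 20^16 × 20^8 × 20^2 ≡ 16 × 48 × 16 × 88 (mod 104)
Multiplying step by step:
  16 × 48 = 768 ≡ 40 (mod 104)
  40 × 16 = 640 ≡ 16 (mod 104)
  16 × 88 = 1408 ≡ 56 (mod 104)
Result: 20^58 ≡ 56 (mod 104)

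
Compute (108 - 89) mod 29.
19

(108 - 89) = 19
19 mod 29 = 19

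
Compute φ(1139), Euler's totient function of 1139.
1056

Prime factorization: 1139 = 17 × 67
Using the formula φ(n) = n × Π(1 - 1/p) for each prime factor p:
φ(1139) = 1139 × (1 - 1/17) × (1 - 1/67)
φ(1139) = 1056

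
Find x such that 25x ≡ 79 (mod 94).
37

Since gcd(25, 94) = 1 divides 79, a solution exists.
Multiply both sides by the inverse of 25 mod 94:
  25^(-1) mod 94 = 79
  x ≡ 79 × 79 ≡ 6241 ≡ 37 (mod 94)
Verification: 25 × 37 = 925 = 9 × 94 + 79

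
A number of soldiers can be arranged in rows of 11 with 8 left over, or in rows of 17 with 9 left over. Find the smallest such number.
M = 11 × 17 = 187. M₁ = 17, y₁ ≡ 2 (mod 11). M₂ = 11, y₂ ≡ 14 (mod 17). k = 8×17×2 + 9×11×14 ≡ 162 (mod 187). The smallest positive such number is 162.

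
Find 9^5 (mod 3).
9 ≡ 0 (mod 3). 5 = 4 + 1 (binary 101). Repeated squaring mod 3: 0^1 ≡ 0; 0^2 ≡ 0² = 0 ≡ 0; 0^4 ≡ 0² = 0 ≡ 0. Multiply: 9^5 ≡ 0^4 × 0^1 ≡ 0 × 0 (mod 3): 0 × 0 = 0 ≡ 0. So 9^5 ≡ 0 (mod 3).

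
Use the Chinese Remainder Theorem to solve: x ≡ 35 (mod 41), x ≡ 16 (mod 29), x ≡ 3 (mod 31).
14139

Using the Chinese Remainder Theorem:
M = product of moduli = 36859
For equation 1: M_1 = 899, 899 ≡ 38 (mod 41), inverse of 899 mod 41 is 27 (check: 38 × 27 = 1026 ≡ 1 (mod 41))
For equation 2: M_2 = 1271, 1271 ≡ 24 (mod 29), inverse of 1271 mod 29 is 23 (check: 24 × 23 = 552 ≡ 1 (mod 29))
For equation 3: M_3 = 1189, 1189 ≡ 11 (mod 31), inverse of 1189 mod 31 is 17 (check: 11 × 17 = 187 ≡ 1 (mod 31))
Combine: x ≡ Σ r_i×M_i×(M_i⁻¹ mod m_i) = 35×899×27 + 16×1271×23 + 3×1189×17 = 849555 + 467728 + 60639 = 1377922
1377922 mod 36859 = 14139
x ≡ 14139 (mod 36859)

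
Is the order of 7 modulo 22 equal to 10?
Yes, ord_22(7) = 10.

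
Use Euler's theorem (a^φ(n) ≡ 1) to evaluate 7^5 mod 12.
By Euler: 7^{4} ≡ 1 (mod 12) since gcd(7, 12) = 1. 5 = 1×4 + 1. So 7^{5} ≡ 7^{1} ≡ 7 (mod 12)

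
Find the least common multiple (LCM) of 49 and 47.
2303

First find GCD(49, 47) using the Euclidean algorithm:
49 = 1 × 47 + 2
47 = 23 × 2 + 1
2 = 2 × 1 + 0
GCD(49, 47) = 1

LCM formula: LCM(a, b) = (a × b) / GCD(a, b)
LCM(49, 47) = (49 × 47) / 1
LCM(49, 47) = 2303 / 1
LCM(49, 47) = 2303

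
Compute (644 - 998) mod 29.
23

(644 - 998) = -354
-354 mod 29 = 23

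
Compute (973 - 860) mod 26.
9

(973 - 860) = 113
113 mod 26 = 9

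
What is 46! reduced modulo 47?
By Wilson's theorem, (46)! ≡ -1 ≡ 46 (mod 47)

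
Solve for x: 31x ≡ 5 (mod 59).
23

Since gcd(31, 59) = 1 divides 5, a solution exists.
Multiply both sides by the inverse of 31 mod 59:
  31^(-1) mod 59 = 40
  x ≡ 40 × 5 ≡ 200 ≡ 23 (mod 59)
Verification: 31 × 23 = 713 = 12 × 59 + 5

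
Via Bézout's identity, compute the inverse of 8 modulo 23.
Extended GCD: 8(3) + 23(-1) = 1. So 8^(-1) ≡ 3 ≡ 3 (mod 23). Verify: 8 × 3 = 24 ≡ 1 (mod 23)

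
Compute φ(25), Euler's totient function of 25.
20

Prime factorization: 25 = 5^2
Using the formula φ(n) = n × Π(1 - 1/p) for each prime factor p:
φ(25) = 25 × (1 - 1/5)
φ(25) = 20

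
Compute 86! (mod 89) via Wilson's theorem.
(88)! = (86)! × (87) × (88) ≡ -1 (mod 89). So (86)! ≡ -1 × [(88)(87)]^(-1) ≡ 44 (mod 89)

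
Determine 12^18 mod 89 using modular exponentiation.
Using repeated squaring. 18 = 16 + 2 (binary 10010). Repeated squaring mod 89: 12^1 ≡ 12; 12^2 ≡ 12² = 144 ≡ 55; 12^4 ≡ 55² = 3025 ≡ 88; 12^8 ≡ 88² = 7744 ≡ 1; 12^16 ≡ 1² = 1 ≡ 1. Multiply: 12^18 = 12^16 × 12^2 ≡ 1 × 55 (mod 89): 1 × 55 = 55 ≡ 55. So 12^18 ≡ 55 (mod 89).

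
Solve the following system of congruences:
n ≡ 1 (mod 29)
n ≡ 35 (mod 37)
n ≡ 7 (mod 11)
8730

Using the Chinese Remainder Theorem:
M = product of moduli = 11803
For equation 1: M_1 = 407, 407 ≡ 1 (mod 29), inverse of 407 mod 29 is 1 (check: 1 × 1 = 1 ≡ 1 (mod 29))
For equation 2: M_2 = 319, 319 ≡ 23 (mod 37), inverse of 319 mod 37 is 29 (check: 23 × 29 = 667 ≡ 1 (mod 37))
For equation 3: M_3 = 1073, 1073 ≡ 6 (mod 11), inverse of 1073 mod 11 is 2 (check: 6 × 2 = 12 ≡ 1 (mod 11))
Combine: n ≡ Σ r_i×M_i×(M_i⁻¹ mod m_i) = 1×407×1 + 35×319×29 + 7×1073×2 = 407 + 323785 + 15022 = 339214
339214 mod 11803 = 8730
n ≡ 8730 (mod 11803)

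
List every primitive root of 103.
Primitive roots mod 103: {5, 6, 11, 12, 20, 21, 35, 40, 43, 44, 45, 48, 51, 53, 54, 62, 65, 67, 70, 71, 74, 75, 77, 78, 84, 85, 86, 87, 88, 96, 99, 101}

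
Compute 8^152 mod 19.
Using Fermat: 8^{18} ≡ 1 (mod 19). 152 ≡ 8 (mod 18). So 8^{152} ≡ 8^{8} ≡ 7 (mod 19)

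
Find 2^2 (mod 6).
2 = 2 (binary 10). Repeated squaring mod 6: 2^1 ≡ 2; 2^2 ≡ 2² = 4 ≡ 4. So 2^2 ≡ 4 (mod 6).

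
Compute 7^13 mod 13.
Using Fermat: 7^{12} ≡ 1 (mod 13). 13 ≡ 1 (mod 12). So 7^{13} ≡ 7^{1} ≡ 7 (mod 13)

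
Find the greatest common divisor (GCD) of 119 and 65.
1

Using the Euclidean algorithm:
119 = 1 × 65 + 54
65 = 1 × 54 + 11
54 = 4 × 11 + 10
11 = 1 × 10 + 1
10 = 10 × 1 + 0

GCD(119, 65) = 1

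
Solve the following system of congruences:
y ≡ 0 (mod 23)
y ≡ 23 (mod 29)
23

Using the Chinese Remainder Theorem:
M = product of moduli = 667
For equation 1: M_1 = 29, 29 ≡ 6 (mod 23), inverse of 29 mod 23 is 4 (check: 6 × 4 = 24 ≡ 1 (mod 23))
For equation 2: M_2 = 23, 23 ≡ 23 (mod 29), inverse of 23 mod 29 is 24 (check: 23 × 24 = 552 ≡ 1 (mod 29))
Combine: y ≡ Σ r_i×M_i×(M_i⁻¹ mod m_i) = 0×29×4 + 23×23×24 = 0 + 12696 = 12696
12696 mod 667 = 23
y ≡ 23 (mod 667)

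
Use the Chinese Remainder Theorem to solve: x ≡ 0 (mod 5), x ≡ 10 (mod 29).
10

Using the Chinese Remainder Theorem:
M = product of moduli = 145
For equation 1: M_1 = 29, 29 ≡ 4 (mod 5), inverse of 29 mod 5 is 4 (check: 4 × 4 = 16 ≡ 1 (mod 5))
For equation 2: M_2 = 5, 5 ≡ 5 (mod 29), inverse of 5 mod 29 is 6 (check: 5 × 6 = 30 ≡ 1 (mod 29))
Combine: x ≡ Σ r_i×M_i×(M_i⁻¹ mod m_i) = 0×29×4 + 10×5×6 = 0 + 300 = 300
300 mod 145 = 10
x ≡ 10 (mod 145)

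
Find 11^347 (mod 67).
Using Fermat: 11^{66} ≡ 1 (mod 67). 347 ≡ 17 (mod 66). So 11^{347} ≡ 11^{17} ≡ 18 (mod 67)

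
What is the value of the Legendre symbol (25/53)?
(25/53) = 25^{26} mod 53 = 1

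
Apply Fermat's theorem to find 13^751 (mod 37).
By Fermat: 13^{36} ≡ 1 (mod 37). 751 ≡ 31 (mod 36). So 13^{751} ≡ 13^{31} ≡ 18 (mod 37)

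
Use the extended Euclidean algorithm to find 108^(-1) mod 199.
Extended GCD: 108(-35) + 199(19) = 1. So 108^(-1) ≡ 164 ≡ 164 (mod 199). Verify: 108 × 164 = 17712 ≡ 1 (mod 199)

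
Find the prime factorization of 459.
3^3 × 17

Divide by primes starting from smallest:
459 ÷ 3 = 153
153 ÷ 3 = 51
51 ÷ 3 = 17
17 ÷ 17 = 1

459 = 3^3 × 17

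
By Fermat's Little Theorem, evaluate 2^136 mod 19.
By Fermat: 2^{18} ≡ 1 (mod 19). 136 = 7×18 + 10. So 2^{136} ≡ 2^{10} ≡ 17 (mod 19)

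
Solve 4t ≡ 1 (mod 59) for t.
4^(-1) ≡ 15 (mod 59). Verification: 4 × 15 = 60 ≡ 1 (mod 59)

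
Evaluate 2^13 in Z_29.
Using repeated squaring. 13 = 8 + 4 + 1 (binary 1101). Repeated squaring mod 29: 2^1 ≡ 2; 2^2 ≡ 2² = 4 ≡ 4; 2^4 ≡ 4² = 16 ≡ 16; 2^8 ≡ 16² = 256 ≡ 24. Multiply: 2^13 = 2^8 × 2^4 × 2^1 ≡ 24 × 16 × 2 (mod 29): 24 × 16 = 384 ≡ 7; 7 × 2 = 14 ≡ 14. So 2^13 ≡ 14 (mod 29).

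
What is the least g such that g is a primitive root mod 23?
p - 1 = 22 has prime divisors 2, 11. h is a primitive root mod 23 iff h^(22/q) ≢ 1 (mod 23) for each such q.
h = 2: 2^11 ≡ 1, 2^2 ≡ 4 (mod 23); 2^11 ≡ 1, so not a primitive root.
h = 3: 3^11 ≡ 1, 3^2 ≡ 9 (mod 23); 3^11 ≡ 1, so not a primitive root.
h = 4: 4^11 ≡ 1, 4^2 ≡ 16 (mod 23); 4^11 ≡ 1, so not a primitive root.
h = 5: 5^11 ≡ 22, 5^2 ≡ 2 (mod 23); none is 1, so 5 has order 22 and is a primitive root.
The smallest primitive root mod 23 is g = 5.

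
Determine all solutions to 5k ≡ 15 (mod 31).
3

Since gcd(5, 31) = 1 divides 15, a solution exists.
Multiply both sides by the inverse of 5 mod 31:
  5^(-1) mod 31 = 25
  x ≡ 25 × 15 ≡ 375 ≡ 3 (mod 31)
Verification: 5 × 3 = 15 = 0 × 31 + 15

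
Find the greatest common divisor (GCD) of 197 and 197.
197

Using the Euclidean algorithm:
197 = 1 × 197 + 0

GCD(197, 197) = 197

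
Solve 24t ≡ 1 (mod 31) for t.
22

Using Extended Euclidean Algorithm:
gcd(24, 31) = 1
Bezout coefficients: 24 × -9 + 31 × 7 = 1
So 24 × -9 ≡ 1 (mod 31)
The inverse is -9 mod 31 = 22
Verification: 24 × 22 = 528 = 17 × 31 + 1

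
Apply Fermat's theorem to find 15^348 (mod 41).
By Fermat: 15^{40} ≡ 1 (mod 41). 348 = 8×40 + 28. So 15^{348} ≡ 15^{28} ≡ 23 (mod 41)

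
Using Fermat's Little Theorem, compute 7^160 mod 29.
By Fermat: 7^{28} ≡ 1 (mod 29). 160 ≡ 20 (mod 28). So 7^{160} ≡ 7^{20} ≡ 25 (mod 29)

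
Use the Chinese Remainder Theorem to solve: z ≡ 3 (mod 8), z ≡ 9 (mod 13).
M = 8 × 13 = 104. M₁ = 13, y₁ ≡ 5 (mod 8). M₂ = 8, y₂ ≡ 5 (mod 13). z = 3×13×5 + 9×8×5 ≡ 35 (mod 104)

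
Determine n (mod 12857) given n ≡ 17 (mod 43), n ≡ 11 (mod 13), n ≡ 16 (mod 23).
1350

Using the Chinese Remainder Theorem:
M = product of moduli = 12857
For equation 1: M_1 = 299, 299 ≡ 41 (mod 43), inverse of 299 mod 43 is 21 (check: 41 × 21 = 861 ≡ 1 (mod 43))
For equation 2: M_2 = 989, 989 ≡ 1 (mod 13), inverse of 989 mod 13 is 1 (check: 1 × 1 = 1 ≡ 1 (mod 13))
For equation 3: M_3 = 559, 559 ≡ 7 (mod 23), inverse of 559 mod 23 is 10 (check: 7 × 10 = 70 ≡ 1 (mod 23))
Combine: n ≡ Σ r_i×M_i×(M_i⁻¹ mod m_i) = 17×299×21 + 11×989×1 + 16×559×10 = 106743 + 10879 + 89440 = 207062
207062 mod 12857 = 1350
n ≡ 1350 (mod 12857)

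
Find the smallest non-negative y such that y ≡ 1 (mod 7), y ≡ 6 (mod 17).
57

Using the Chinese Remainder Theorem:
M = product of moduli = 119
For equation 1: M_1 = 17, 17 ≡ 3 (mod 7), inverse of 17 mod 7 is 5 (check: 3 × 5 = 15 ≡ 1 (mod 7))
For equation 2: M_2 = 7, 7 ≡ 7 (mod 17), inverse of 7 mod 17 is 5 (check: 7 × 5 = 35 ≡ 1 (mod 17))
Combine: y ≡ Σ r_i×M_i×(M_i⁻¹ mod m_i) = 1×17×5 + 6×7×5 = 85 + 210 = 295
295 mod 119 = 57
y ≡ 57 (mod 119)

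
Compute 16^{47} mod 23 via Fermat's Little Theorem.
2

By Fermat's Little Theorem, a^(p-1) ≡ 1 (mod p) for prime p and gcd(a, p) = 1
Here p = 23, so 16^22 ≡ 1 (mod 23)
We can reduce the exponent: 47 mod 22 = 3
So 16^47 ≡ 16^3 (mod 23)
Computing: 16^3 mod 23 = 2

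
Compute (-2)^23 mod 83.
Using repeated squaring. (-2) ≡ 81 (mod 83). 23 = 16 + 4 + 2 + 1 (binary 10111). Repeated squaring mod 83: 81^1 ≡ 81; 81^2 ≡ 81² = 6561 ≡ 4; 81^4 ≡ 4² = 16 ≡ 16; 81^8 ≡ 16² = 256 ≡ 7; 81^16 ≡ 7² = 49 ≡ 49. Multiply: (-2)^23 ≡ 81^16 × 81^4 × 81^2 × 81^1 ≡ 49 × 16 × 4 × 81 (mod 83): 49 × 16 = 784 ≡ 37; 37 × 4 = 148 ≡ 65; 65 × 81 = 5265 ≡ 36. So (-2)^23 ≡ 36 (mod 83).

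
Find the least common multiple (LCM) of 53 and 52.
2756

First find GCD(53, 52) using the Euclidean algorithm:
53 = 1 × 52 + 1
52 = 52 × 1 + 0
GCD(53, 52) = 1

LCM formula: LCM(a, b) = (a × b) / GCD(a, b)
LCM(53, 52) = (53 × 52) / 1
LCM(53, 52) = 2756 / 1
LCM(53, 52) = 2756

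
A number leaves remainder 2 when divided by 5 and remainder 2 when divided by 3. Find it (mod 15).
M = 5 × 3 = 15. M₁ = 3, y₁ ≡ 2 (mod 5). M₂ = 5, y₂ ≡ 2 (mod 3). y = 2×3×2 + 2×5×2 ≡ 2 (mod 15)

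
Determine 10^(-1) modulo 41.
10^(-1) ≡ 37 (mod 41). Verification: 10 × 37 = 370 ≡ 1 (mod 41)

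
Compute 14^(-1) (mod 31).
20

Using Extended Euclidean Algorithm:
gcd(14, 31) = 1
Bezout coefficients: 14 × -11 + 31 × 5 = 1
So 14 × -11 ≡ 1 (mod 31)
The inverse is -11 mod 31 = 20
Verification: 14 × 20 = 280 = 9 × 31 + 1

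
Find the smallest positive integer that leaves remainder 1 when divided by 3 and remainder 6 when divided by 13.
M = 3 × 13 = 39. M₁ = 13, y₁ ≡ 1 (mod 3). M₂ = 3, y₂ ≡ 9 (mod 13). y = 1×13×1 + 6×3×9 ≡ 19 (mod 39). The smallest positive such number is 19.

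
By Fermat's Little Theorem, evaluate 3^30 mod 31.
By Fermat's Little Theorem, 3^{30} ≡ 1 (mod 31) since 31 is prime and gcd(3, 31) = 1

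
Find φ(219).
144

Prime factorization: 219 = 3 × 73
Using the formula φ(n) = n × Π(1 - 1/p) for each prime factor p:
φ(219) = 219 × (1 - 1/3) × (1 - 1/73)
φ(219) = 144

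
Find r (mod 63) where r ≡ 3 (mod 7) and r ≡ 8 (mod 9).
M = 7 × 9 = 63. M₁ = 9, y₁ ≡ 4 (mod 7). M₂ = 7, y₂ ≡ 4 (mod 9). r = 3×9×4 + 8×7×4 ≡ 17 (mod 63)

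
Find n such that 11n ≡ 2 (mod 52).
38

Since gcd(11, 52) = 1 divides 2, a solution exists.
Multiply both sides by the inverse of 11 mod 52:
  11^(-1) mod 52 = 19
  x ≡ 19 × 2 ≡ 38 ≡ 38 (mod 52)
Verification: 11 × 38 = 418 = 8 × 52 + 2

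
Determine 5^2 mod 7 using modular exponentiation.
2 = 2 (binary 10). Repeated squaring mod 7: 5^1 ≡ 5; 5^2 ≡ 5² = 25 ≡ 4. So 5^2 ≡ 4 (mod 7).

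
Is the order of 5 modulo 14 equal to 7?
No, the actual order is 6, not 7.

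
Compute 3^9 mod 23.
9 = 8 + 1 (binary 1001). Repeated squaring mod 23: 3^1 ≡ 3; 3^2 ≡ 3² = 9 ≡ 9; 3^4 ≡ 9² = 81 ≡ 12; 3^8 ≡ 12² = 144 ≡ 6. Multiply: 3^9 = 3^8 × 3^1 ≡ 6 × 3 (mod 23): 6 × 3 = 18 ≡ 18. So 3^9 ≡ 18 (mod 23).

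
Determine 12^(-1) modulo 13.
12^(-1) ≡ 12 (mod 13). Verification: 12 × 12 = 144 ≡ 1 (mod 13)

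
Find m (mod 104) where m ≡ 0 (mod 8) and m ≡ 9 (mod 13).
M = 8 × 13 = 104. M₁ = 13, y₁ ≡ 5 (mod 8). M₂ = 8, y₂ ≡ 5 (mod 13). m = 0×13×5 + 9×8×5 ≡ 48 (mod 104)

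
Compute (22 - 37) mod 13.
11

(22 - 37) = -15
-15 mod 13 = 11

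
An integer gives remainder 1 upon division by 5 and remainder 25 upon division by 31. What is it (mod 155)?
M = 5 × 31 = 155. M₁ = 31, y₁ ≡ 1 (mod 5). M₂ = 5, y₂ ≡ 25 (mod 31). r = 1×31×1 + 25×5×25 ≡ 56 (mod 155). The smallest positive such number is 56.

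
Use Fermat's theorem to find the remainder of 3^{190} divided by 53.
11

By Fermat's Little Theorem, a^(p-1) ≡ 1 (mod p) for prime p and gcd(a, p) = 1
Here p = 53, so 3^52 ≡ 1 (mod 53)
We can reduce the exponent: 190 mod 52 = 34
So 3^190 ≡ 3^34 (mod 53)
Computing: 3^34 mod 53 = 11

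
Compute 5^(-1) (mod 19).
5^(-1) ≡ 4 (mod 19). Verification: 5 × 4 = 20 ≡ 1 (mod 19)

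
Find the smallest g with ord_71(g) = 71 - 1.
p - 1 = 70 has prime divisors 2, 5, 7. h is a primitive root mod 71 iff h^(70/q) ≢ 1 (mod 71) for each such q.
h = 2: 2^35 ≡ 1, 2^14 ≡ 54, 2^10 ≡ 30 (mod 71); 2^35 ≡ 1, so not a primitive root.
h = 3: 3^35 ≡ 1, 3^14 ≡ 54, 3^10 ≡ 48 (mod 71); 3^35 ≡ 1, so not a primitive root.
h = 4: 4^35 ≡ 1, 4^14 ≡ 5, 4^10 ≡ 48 (mod 71); 4^35 ≡ 1, so not a primitive root.
h = 5: 5^35 ≡ 1, 5^14 ≡ 57, 5^10 ≡ 1 (mod 71); 5^35 ≡ 1, so not a primitive root.
h = 6: 6^35 ≡ 1, 6^14 ≡ 5, 6^10 ≡ 20 (mod 71); 6^35 ≡ 1, so not a primitive root.
h = 7: 7^35 ≡ 70, 7^14 ≡ 54, 7^10 ≡ 45 (mod 71); none is 1, so 7 has order 70 and is a primitive root.
The smallest primitive root mod 71 is g = 7.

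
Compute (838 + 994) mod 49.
19

(838 + 994) = 1832
1832 mod 49 = 19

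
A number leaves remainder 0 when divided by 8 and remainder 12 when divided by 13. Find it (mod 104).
M = 8 × 13 = 104. M₁ = 13, y₁ ≡ 5 (mod 8). M₂ = 8, y₂ ≡ 5 (mod 13). m = 0×13×5 + 12×8×5 ≡ 64 (mod 104)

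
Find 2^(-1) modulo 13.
7

Using Extended Euclidean Algorithm:
gcd(2, 13) = 1
Bezout coefficients: 2 × -6 + 13 × 1 = 1
So 2 × -6 ≡ 1 (mod 13)
The inverse is -6 mod 13 = 7
Verification: 2 × 7 = 14 = 1 × 13 + 1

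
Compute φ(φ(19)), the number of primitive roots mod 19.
Number of primitive roots mod 19 = φ(18) = 6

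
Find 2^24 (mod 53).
Using repeated squaring. 24 = 16 + 8 (binary 11000). Repeated squaring mod 53: 2^1 ≡ 2; 2^2 ≡ 2² = 4 ≡ 4; 2^4 ≡ 4² = 16 ≡ 16; 2^8 ≡ 16² = 256 ≡ 44; 2^16 ≡ 44² = 1936 ≡ 28. Multiply: 2^24 = 2^16 × 2^8 ≡ 28 × 44 (mod 53): 28 × 44 = 1232 ≡ 13. So 2^24 ≡ 13 (mod 53).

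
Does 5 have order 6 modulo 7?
p - 1 = 6 has prime divisors 2, 3. Check 5^(6/q) mod 7 for each: 5^(6/2) = 5^3 ≡ 6, 5^(6/3) = 5^2 ≡ 4 (mod 7). None of these is 1, so 5 has order 6 = φ(7), so it is a primitive root mod 7.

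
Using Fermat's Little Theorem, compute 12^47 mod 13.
By Fermat: 12^{12} ≡ 1 (mod 13). 47 = 3×12 + 11. So 12^{47} ≡ 12^{11} ≡ 12 (mod 13)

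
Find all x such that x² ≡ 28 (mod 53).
The square roots of 28 mod 53 are 44 and 9. Verify: 44² = 1936 ≡ 28 (mod 53)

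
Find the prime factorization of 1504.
2^5 × 47

Divide by primes starting from smallest:
1504 ÷ 2 = 752
752 ÷ 2 = 376
376 ÷ 2 = 188
188 ÷ 2 = 94
94 ÷ 2 = 47
47 ÷ 47 = 1

1504 = 2^5 × 47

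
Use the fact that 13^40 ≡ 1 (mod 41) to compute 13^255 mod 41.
By Fermat: 13^{40} ≡ 1 (mod 41). 255 ≡ 15 (mod 40). So 13^{255} ≡ 13^{15} ≡ 14 (mod 41)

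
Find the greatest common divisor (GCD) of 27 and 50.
1

Using the Euclidean algorithm:
27 = 0 × 50 + 27
50 = 1 × 27 + 23
27 = 1 × 23 + 4
23 = 5 × 4 + 3
4 = 1 × 3 + 1
3 = 3 × 1 + 0

GCD(27, 50) = 1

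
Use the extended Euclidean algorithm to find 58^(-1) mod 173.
Extended GCD: 58(3) + 173(-1) = 1. So 58^(-1) ≡ 3 ≡ 3 (mod 173). Verify: 58 × 3 = 174 ≡ 1 (mod 173)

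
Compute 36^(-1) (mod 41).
36^(-1) ≡ 8 (mod 41). Verification: 36 × 8 = 288 ≡ 1 (mod 41)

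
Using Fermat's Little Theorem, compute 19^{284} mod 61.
16

By Fermat's Little Theorem, a^(p-1) ≡ 1 (mod p) for prime p and gcd(a, p) = 1
Here p = 61, so 19^60 ≡ 1 (mod 61)
We can reduce the exponent: 284 mod 60 = 44
So 19^284 ≡ 19^44 (mod 61)
Computing: 19^44 mod 61 = 16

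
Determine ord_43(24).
Powers of 24 mod 43: 24^1≡24, 24^2≡17, 24^3≡21, 24^4≡31, 24^5≡13, 24^6≡11, 24^7≡6, 24^8≡15, 24^9≡16, 24^10≡40, 24^11≡14, 24^12≡35, 24^13≡23, 24^14≡36, 24^15≡4, 24^16≡10, 24^17≡25, 24^18≡41, 24^19≡38, 24^20≡9, 24^21≡1. Order = 21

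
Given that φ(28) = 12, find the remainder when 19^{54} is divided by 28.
By Euler: 19^{12} ≡ 1 (mod 28) since gcd(19, 28) = 1. 54 = 4×12 + 6. So 19^{54} ≡ 19^{6} ≡ 1 (mod 28)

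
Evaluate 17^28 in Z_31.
Using repeated squaring. 28 = 16 + 8 + 4 (binary 11100). Repeated squaring mod 31: 17^1 ≡ 17; 17^2 ≡ 17² = 289 ≡ 10; 17^4 ≡ 10² = 100 ≡ 7; 17^8 ≡ 7² = 49 ≡ 18; 17^16 ≡ 18² = 324 ≡ 14. Multiply: 17^28 = 17^16 × 17^8 × 17^4 ≡ 14 × 18 × 7 (mod 31): 14 × 18 = 252 ≡ 4; 4 × 7 = 28 ≡ 28. So 17^28 ≡ 28 (mod 31).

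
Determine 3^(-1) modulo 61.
3^(-1) ≡ 41 (mod 61). Verification: 3 × 41 = 123 ≡ 1 (mod 61)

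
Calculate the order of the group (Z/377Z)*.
336

Prime factorization: 377 = 13 × 29
Using the formula φ(n) = n × Π(1 - 1/p) for each prime factor p:
φ(377) = 377 × (1 - 1/13) × (1 - 1/29)
φ(377) = 336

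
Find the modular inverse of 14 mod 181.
14^(-1) ≡ 13 (mod 181). Verification: 14 × 13 = 182 ≡ 1 (mod 181)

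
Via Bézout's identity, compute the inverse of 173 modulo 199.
Extended GCD: 173(-23) + 199(20) = 1. So 173^(-1) ≡ 176 ≡ 176 (mod 199). Verify: 173 × 176 = 30448 ≡ 1 (mod 199)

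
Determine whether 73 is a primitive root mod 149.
p - 1 = 148 has prime divisors 2, 37. Check 73^(148/q) mod 149 for each: 73^(148/2) = 73^74 ≡ 1, 73^(148/37) = 73^4 ≡ 33 (mod 149). Since 73^74 ≡ 1 (mod 149), the order of 73 divides 74 (in fact the order is 37) ≠ 148, so it is not a primitive root.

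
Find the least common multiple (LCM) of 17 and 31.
527

First find GCD(17, 31) using the Euclidean algorithm:
17 = 0 × 31 + 17
31 = 1 × 17 + 14
17 = 1 × 14 + 3
14 = 4 × 3 + 2
3 = 1 × 2 + 1
2 = 2 × 1 + 0
GCD(17, 31) = 1

LCM formula: LCM(a, b) = (a × b) / GCD(a, b)
LCM(17, 31) = (17 × 31) / 1
LCM(17, 31) = 527 / 1
LCM(17, 31) = 527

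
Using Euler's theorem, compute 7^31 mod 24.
By Euler: 7^{8} ≡ 1 (mod 24) since gcd(7, 24) = 1. 31 = 3×8 + 7. So 7^{31} ≡ 7^{7} ≡ 7 (mod 24)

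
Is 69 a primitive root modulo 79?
No

To verify, check if 69^(78/q) ≢ 1 (mod 79) for each prime divisor q of 78
Divisors of 78 = 78: [1, 2, 3, 6, 13, 26, 39, 78]
  69^(78/2) = 69^39 ≡ 78 (mod 79)
  69^(78/3) = 69^26 ≡ 1 (mod 79)
  69^(78/13) = 69^6 ≡ 18 (mod 79)
Conclusion: 69 is not a primitive root modulo 79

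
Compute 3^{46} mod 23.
9

Using successive squaring:
Binary expansion of 46: 101110
Powers of 3 mod 23 (each is the square of the previous):
  3^1 ≡ 3 (mod 23)
  3^2 ≡ 3² = 9 ≡ 9 (mod 23)
  3^4 ≡ 9² = 81 ≡ 12 (mod 23)
  3^8 ≡ 12² = 144 ≡ 6 (mod 23)
  3^16 ≡ 6² = 36 ≡ 13 (mod 23)
  3^32 ≡ 13² = 169 ≡ 8 (mod 23)
46 = 32 + 8 + 4 + 2, so 3^46 = 3^32 × 3^8 × 3^4 × 3^2 ≡ 8 × 6 × 12 × 9 (mod 23)
Multiplying step by step:
  8 × 6 = 48 ≡ 2 (mod 23)
  2 × 12 = 24 ≡ 1 (mod 23)
  1 × 9 = 9 ≡ 9 (mod 23)
Result: 3^46 ≡ 9 (mod 23)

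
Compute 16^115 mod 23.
Using Fermat: 16^{22} ≡ 1 (mod 23). 115 ≡ 5 (mod 22). So 16^{115} ≡ 16^{5} ≡ 6 (mod 23)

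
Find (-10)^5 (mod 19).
(-10) ≡ 9 (mod 19). 5 = 4 + 1 (binary 101). Repeated squaring mod 19: 9^1 ≡ 9; 9^2 ≡ 9² = 81 ≡ 5; 9^4 ≡ 5² = 25 ≡ 6. Multiply: (-10)^5 ≡ 9^4 × 9^1 ≡ 6 × 9 (mod 19): 6 × 9 = 54 ≡ 16. So (-10)^5 ≡ 16 (mod 19).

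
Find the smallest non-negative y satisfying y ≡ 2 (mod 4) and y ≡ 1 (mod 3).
M = 4 × 3 = 12. M₁ = 3, y₁ ≡ 3 (mod 4). M₂ = 4, y₂ ≡ 1 (mod 3). y = 2×3×3 + 1×4×1 ≡ 10 (mod 12)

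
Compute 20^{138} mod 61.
9

Using successive squaring:
Binary expansion of 138: 10001010
Powers of 20 mod 61 (each is the square of the previous):
  20^1 ≡ 20 (mod 61)
  20^2 ≡ 20² = 400 ≡ 34 (mod 61)
  20^4 ≡ 34² = 1156 ≡ 58 (mod 61)
  20^8 ≡ 58² = 3364 ≡ 9 (mod 61)
  20^16 ≡ 9² = 81 ≡ 20 (mod 61)
  20^32 ≡ 20² = 400 ≡ 34 (mod 61)
  20^64 ≡ 34² = 1156 ≡ 58 (mod 61)
  20^128 ≡ 58² = 3364 ≡ 9 (mod 61)
138 = 128 + 8 + 2, so 20^138 = 20^128 × 20^8 × 20^2 ≡ 9 × 9 × 34 (mod 61)
Multiplying step by step:
  9 × 9 = 81 ≡ 20 (mod 61)
  20 × 34 = 680 ≡ 9 (mod 61)
Result: 20^138 ≡ 9 (mod 61)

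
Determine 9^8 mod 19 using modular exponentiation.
8 = 8 (binary 1000). Repeated squaring mod 19: 9^1 ≡ 9; 9^2 ≡ 9² = 81 ≡ 5; 9^4 ≡ 5² = 25 ≡ 6; 9^8 ≡ 6² = 36 ≡ 17. So 9^8 ≡ 17 (mod 19).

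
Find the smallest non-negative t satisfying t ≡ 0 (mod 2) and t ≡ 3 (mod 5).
M = 2 × 5 = 10. M₁ = 5, y₁ ≡ 1 (mod 2). M₂ = 2, y₂ ≡ 3 (mod 5). t = 0×5×1 + 3×2×3 ≡ 8 (mod 10)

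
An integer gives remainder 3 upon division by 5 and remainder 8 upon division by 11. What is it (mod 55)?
M = 5 × 11 = 55. M₁ = 11, y₁ ≡ 1 (mod 5). M₂ = 5, y₂ ≡ 9 (mod 11). z = 3×11×1 + 8×5×9 ≡ 8 (mod 55). The smallest positive such number is 8.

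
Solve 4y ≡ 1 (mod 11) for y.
3

Using Extended Euclidean Algorithm:
gcd(4, 11) = 1
Bezout coefficients: 4 × 3 + 11 × -1 = 1
So 4 × 3 ≡ 1 (mod 11)
The inverse is 3 mod 11 = 3
Verification: 4 × 3 = 12 = 1 × 11 + 1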